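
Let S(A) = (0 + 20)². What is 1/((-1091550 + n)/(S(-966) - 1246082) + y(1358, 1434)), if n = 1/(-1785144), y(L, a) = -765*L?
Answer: -2223721748208/2310155863986911759 ≈ -9.6259e-7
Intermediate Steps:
S(A) = 400 (S(A) = 20² = 400)
n = -1/1785144 ≈ -5.6018e-7
1/((-1091550 + n)/(S(-966) - 1246082) + y(1358, 1434)) = 1/((-1091550 - 1/1785144)/(400 - 1246082) - 765*1358) = 1/(-1948573933201/1785144/(-1245682) - 1038870) = 1/(-1948573933201/1785144*(-1/1245682) - 1038870) = 1/(1948573933201/2223721748208 - 1038870) = 1/(-2310155863986911759/2223721748208) = -2223721748208/2310155863986911759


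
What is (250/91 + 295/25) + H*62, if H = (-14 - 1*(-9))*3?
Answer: -416531/455 ≈ -915.45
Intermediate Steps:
H = -15 (H = (-14 + 9)*3 = -5*3 = -15)
(250/91 + 295/25) + H*62 = (250/91 + 295/25) - 15*62 = (250*(1/91) + 295*(1/25)) - 930 = (250/91 + 59/5) - 930 = 6619/455 - 930 = -416531/455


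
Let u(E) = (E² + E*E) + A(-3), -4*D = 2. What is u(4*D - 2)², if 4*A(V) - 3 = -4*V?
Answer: 20449/16 ≈ 1278.1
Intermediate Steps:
D = -½ (D = -¼*2 = -½ ≈ -0.50000)
A(V) = ¾ - V (A(V) = ¾ + (-4*V)/4 = ¾ - V)
u(E) = 15/4 + 2*E² (u(E) = (E² + E*E) + (¾ - 1*(-3)) = (E² + E²) + (¾ + 3) = 2*E² + 15/4 = 15/4 + 2*E²)
u(4*D - 2)² = (15/4 + 2*(4*(-½) - 2)²)² = (15/4 + 2*(-2 - 2)²)² = (15/4 + 2*(-4)²)² = (15/4 + 2*16)² = (15/4 + 32)² = (143/4)² = 20449/16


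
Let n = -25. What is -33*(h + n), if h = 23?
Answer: 66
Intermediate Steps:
-33*(h + n) = -33*(23 - 25) = -33*(-2) = 66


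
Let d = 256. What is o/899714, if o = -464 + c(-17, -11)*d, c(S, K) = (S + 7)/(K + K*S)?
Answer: -2632/4948427 ≈ -0.00053189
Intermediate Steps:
c(S, K) = (7 + S)/(K + K*S)
o = -5264/11 (o = -464 + ((7 - 17)/((-11)*(1 - 17)))*256 = -464 - 1/11*(-10)/(-16)*256 = -464 - 1/11*(-1/16)*(-10)*256 = -464 - 5/88*256 = -464 - 160/11 = -5264/11 ≈ -478.55)
o/899714 = -5264/11/899714 = -5264/11*1/899714 = -2632/4948427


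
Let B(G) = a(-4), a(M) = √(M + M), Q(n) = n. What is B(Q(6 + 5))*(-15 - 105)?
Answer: -240*I*√2 ≈ -339.41*I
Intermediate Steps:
a(M) = √2*√M (a(M) = √(2*M) = √2*√M)
B(G) = 2*I*√2 (B(G) = √2*√(-4) = √2*(2*I) = 2*I*√2)
B(Q(6 + 5))*(-15 - 105) = (2*I*√2)*(-15 - 105) = (2*I*√2)*(-120) = -240*I*√2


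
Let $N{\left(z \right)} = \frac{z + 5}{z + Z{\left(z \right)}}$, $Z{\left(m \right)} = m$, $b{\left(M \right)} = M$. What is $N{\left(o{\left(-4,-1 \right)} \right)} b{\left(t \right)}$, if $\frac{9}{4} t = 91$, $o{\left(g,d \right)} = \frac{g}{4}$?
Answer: $- \frac{728}{9} \approx -80.889$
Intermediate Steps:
$o{\left(g,d \right)} = \frac{g}{4}$ ($o{\left(g,d \right)} = g \frac{1}{4} = \frac{g}{4}$)
$t = \frac{364}{9}$ ($t = \frac{4}{9} \cdot 91 = \frac{364}{9} \approx 40.444$)
$N{\left(z \right)} = \frac{5 + z}{2 z}$ ($N{\left(z \right)} = \frac{z + 5}{z + z} = \frac{5 + z}{2 z}$)
$N{\left(o{\left(-4,-1 \right)} \right)} b{\left(t \right)} = \frac{5 + \frac{1}{4} \left(-4\right)}{2 \cdot \frac{1}{4} \left(-4\right)} \frac{364}{9} = \frac{5 - 1}{2 \left(-1\right)} \frac{364}{9} = \frac{1}{2} \left(-1\right) 4 \cdot \frac{364}{9} = \left(-2\right) \frac{364}{9} = - \frac{728}{9}$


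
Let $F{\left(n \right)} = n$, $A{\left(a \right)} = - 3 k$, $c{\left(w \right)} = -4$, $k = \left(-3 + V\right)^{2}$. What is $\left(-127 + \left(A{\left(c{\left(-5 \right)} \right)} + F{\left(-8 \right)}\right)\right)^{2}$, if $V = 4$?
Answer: $19044$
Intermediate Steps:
$k = 1$ ($k = \left(-3 + 4\right)^{2} = 1^{2} = 1$)
$A{\left(a \right)} = -3$ ($A{\left(a \right)} = \left(-3\right) 1 = -3$)
$\left(-127 + \left(A{\left(c{\left(-5 \right)} \right)} + F{\left(-8 \right)}\right)\right)^{2} = \left(-127 - 11\right)^{2} = \left(-138\right)^{2} = 19044$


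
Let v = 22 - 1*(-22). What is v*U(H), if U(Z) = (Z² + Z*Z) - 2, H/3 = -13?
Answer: 133760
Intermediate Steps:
H = -39 (H = 3*(-13) = -39)
v = 44 (v = 22 + 22 = 44)
U(Z) = -2 + 2*Z² (U(Z) = (Z² + Z²) - 2 = 2*Z² - 2 = -2 + 2*Z²)
v*U(H) = 44*(-2 + 2*(-39)²) = 44*(-2 + 2*1521) = 44*(-2 + 3042) = 44*3040 = 133760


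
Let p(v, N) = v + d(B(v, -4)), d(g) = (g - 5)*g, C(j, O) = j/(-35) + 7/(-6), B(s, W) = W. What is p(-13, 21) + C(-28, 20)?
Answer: 679/30 ≈ 22.633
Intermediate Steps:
C(j, O) = -7/6 - j/35 (C(j, O) = j*(-1/35) + 7*(-⅙) = -j/35 - 7/6 = -7/6 - j/35)
d(g) = g*(-5 + g) (d(g) = (-5 + g)*g = g*(-5 + g))
p(v, N) = 36 + v (p(v, N) = v - 4*(-5 - 4) = v - 4*(-9) = v + 36 = 36 + v)
p(-13, 21) + C(-28, 20) = (36 - 13) + (-7/6 - 1/35*(-28)) = 23 + (-7/6 + ⅘) = 23 - 11/30 = 679/30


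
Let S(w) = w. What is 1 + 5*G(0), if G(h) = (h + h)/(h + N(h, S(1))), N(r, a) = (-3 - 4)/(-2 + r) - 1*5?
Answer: 1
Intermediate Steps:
N(r, a) = -5 - 7/(-2 + r) (N(r, a) = -7/(-2 + r) - 5 = -5 - 7/(-2 + r))
G(h) = 2*h/(h + (3 - 5*h)/(-2 + h)) (G(h) = (h + h)/(h + (3 - 5*h)/(-2 + h)) = (2*h)/(h + (3 - 5*h)/(-2 + h)) = 2*h/(h + (3 - 5*h)/(-2 + h)))
1 + 5*G(0) = 1 + 5*(2*0*(-2 + 0)/(3 + 0² - 7*0)) = 1 + 5*(2*0*(-2)/(3 + 0 + 0)) = 1 + 5*(2*0*(-2)/3) = 1 + 5*(2*0*(⅓)*(-2)) = 1 + 5*0 = 1 + 0 = 1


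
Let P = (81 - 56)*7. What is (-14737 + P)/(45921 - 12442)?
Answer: -14562/33479 ≈ -0.43496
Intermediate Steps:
P = 175 (P = 25*7 = 175)
(-14737 + P)/(45921 - 12442) = (-14737 + 175)/(45921 - 12442) = -14562/33479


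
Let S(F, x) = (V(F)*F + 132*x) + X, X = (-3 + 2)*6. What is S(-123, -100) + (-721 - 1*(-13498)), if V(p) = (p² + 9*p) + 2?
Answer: -1725381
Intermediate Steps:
V(p) = 2 + p² + 9*p
X = -6 (X = -1*6 = -6)
S(F, x) = -6 + 132*x + F*(2 + F² + 9*F) (S(F, x) = ((2 + F² + 9*F)*F + 132*x) - 6 = (F*(2 + F² + 9*F) + 132*x) - 6 = (132*x + F*(2 + F² + 9*F)) - 6 = -6 + 132*x + F*(2 + F² + 9*F))
S(-123, -100) + (-721 - 1*(-13498)) = (-6 + 132*(-100) - 123*(2 + (-123)² + 9*(-123))) + (-721 - 1*(-13498)) = (-6 - 13200 - 123*(2 + 15129 - 1107)) + (-721 + 13498) = (-6 - 13200 - 123*14024) + 12777 = (-6 - 13200 - 1724952) + 12777 = -1738158 + 12777 = -1725381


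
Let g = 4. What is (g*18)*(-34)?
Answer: -2448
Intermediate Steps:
(g*18)*(-34) = (4*18)*(-34) = 72*(-34) = -2448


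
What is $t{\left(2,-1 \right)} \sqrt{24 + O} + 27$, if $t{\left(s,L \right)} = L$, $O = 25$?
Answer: $20$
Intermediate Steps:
$t{\left(2,-1 \right)} \sqrt{24 + O} + 27 = - \sqrt{24 + 25} + 27 = - \sqrt{49} + 27 = \left(-1\right) 7 + 27 = -7 + 27 = 20$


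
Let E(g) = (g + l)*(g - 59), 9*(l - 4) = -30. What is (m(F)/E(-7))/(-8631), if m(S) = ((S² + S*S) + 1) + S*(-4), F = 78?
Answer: -11857/3607758 ≈ -0.0032865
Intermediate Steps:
l = ⅔ (l = 4 + (⅑)*(-30) = 4 - 10/3 = ⅔ ≈ 0.66667)
m(S) = 1 - 4*S + 2*S² (m(S) = ((S² + S²) + 1) - 4*S = (2*S² + 1) - 4*S = (1 + 2*S²) - 4*S = 1 - 4*S + 2*S²)
E(g) = (-59 + g)*(⅔ + g) (E(g) = (g + ⅔)*(g - 59) = (⅔ + g)*(-59 + g) = (-59 + g)*(⅔ + g))
(m(F)/E(-7))/(-8631) = ((1 - 4*78 + 2*78²)/(-118/3 + (-7)² - 175/3*(-7)))/(-8631) = ((1 - 312 + 2*6084)/(-118/3 + 49 + 1225/3))*(-1/8631) = ((1 - 312 + 12168)/418)*(-1/8631) = (11857*(1/418))*(-1/8631) = (11857/418)*(-1/8631) = -11857/3607758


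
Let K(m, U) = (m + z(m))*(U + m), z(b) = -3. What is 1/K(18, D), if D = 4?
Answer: 1/330 ≈ 0.0030303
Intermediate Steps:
K(m, U) = (-3 + m)*(U + m) (K(m, U) = (m - 3)*(U + m) = (-3 + m)*(U + m))
1/K(18, D) = 1/(18**2 - 3*4 - 3*18 + 4*18) = 1/(324 - 12 - 54 + 72) = 1/330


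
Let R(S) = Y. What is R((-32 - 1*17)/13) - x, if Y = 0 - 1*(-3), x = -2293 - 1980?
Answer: 4276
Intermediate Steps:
x = -4273
Y = 3 (Y = 0 + 3 = 3)
R(S) = 3
R((-32 - 1*17)/13) - x = 3 - 1*(-4273) = 3 + 4273 = 4276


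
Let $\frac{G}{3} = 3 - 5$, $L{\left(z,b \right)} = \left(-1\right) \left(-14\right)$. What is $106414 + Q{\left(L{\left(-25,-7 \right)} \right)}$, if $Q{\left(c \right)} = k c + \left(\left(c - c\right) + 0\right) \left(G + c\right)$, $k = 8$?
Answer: $106526$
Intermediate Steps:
$L{\left(z,b \right)} = 14$
$G = -6$ ($G = 3 \left(3 - 5\right) = 3 \left(-2\right) = -6$)
$Q{\left(c \right)} = 8 c$ ($Q{\left(c \right)} = 8 c + \left(\left(c - c\right) + 0\right) \left(-6 + c\right) = 8 c + \left(0 + 0\right) \left(-6 + c\right) = 8 c + 0 \left(-6 + c\right) = 8 c + 0 = 8 c$)
$106414 + Q{\left(L{\left(-25,-7 \right)} \right)} = 106414 + 8 \cdot 14 = 106414 + 112 = 106526$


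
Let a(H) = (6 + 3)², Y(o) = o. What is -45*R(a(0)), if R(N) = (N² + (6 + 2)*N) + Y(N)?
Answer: -328050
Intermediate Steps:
a(H) = 81 (a(H) = 9² = 81)
R(N) = N² + 9*N (R(N) = (N² + (6 + 2)*N) + N = (N² + 8*N) + N = N² + 9*N)
-45*R(a(0)) = -3645*(9 + 81) = -3645*90 = -45*7290 = -328050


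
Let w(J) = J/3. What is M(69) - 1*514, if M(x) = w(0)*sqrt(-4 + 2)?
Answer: -514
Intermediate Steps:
w(J) = J/3 (w(J) = J*(1/3) = J/3)
M(x) = 0 (M(x) = ((1/3)*0)*sqrt(-4 + 2) = 0*sqrt(-2) = 0*(I*sqrt(2)) = 0)
M(69) - 1*514 = 0 - 1*514 = 0 - 514 = -514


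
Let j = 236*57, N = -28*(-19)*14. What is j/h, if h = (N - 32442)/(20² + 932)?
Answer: -8959032/12497 ≈ -716.89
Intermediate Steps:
N = 7448 (N = 532*14 = 7448)
h = -12497/666 (h = (7448 - 32442)/(20² + 932) = -24994/(400 + 932) = -24994/1332 = -24994*1/1332 = -12497/666 ≈ -18.764)
j = 13452
j/h = 13452/(-12497/666) = 13452*(-666/12497) = -8959032/12497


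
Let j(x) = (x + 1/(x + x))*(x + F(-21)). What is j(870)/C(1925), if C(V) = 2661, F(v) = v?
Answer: 428405683/1543380 ≈ 277.58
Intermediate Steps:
j(x) = (-21 + x)*(x + 1/(2*x)) (j(x) = (x + 1/(x + x))*(x - 21) = (x + 1/(2*x))*(-21 + x) = (-21 + x)*(x + 1/(2*x)))
j(870)/C(1925) = (1/2 + 870**2 - 21*870 - 21/2/870)/2661 = (1/2 + 756900 - 18270 - 21/2*1/870)*(1/2661) = (1/2 + 756900 - 18270 - 7/580)*(1/2661) = (428405683/580)*(1/2661) = 428405683/1543380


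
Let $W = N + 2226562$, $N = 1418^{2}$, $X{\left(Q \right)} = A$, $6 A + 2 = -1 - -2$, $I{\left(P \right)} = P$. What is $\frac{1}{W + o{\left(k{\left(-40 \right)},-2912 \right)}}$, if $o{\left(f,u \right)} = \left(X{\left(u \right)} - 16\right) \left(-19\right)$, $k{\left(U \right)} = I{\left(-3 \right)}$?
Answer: $\frac{6}{25425559} \approx 2.3598 \cdot 10^{-7}$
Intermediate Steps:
$A = - \frac{1}{6}$ ($A = - \frac{1}{3} + \frac{-1 - -2}{6} = - \frac{1}{3} + \frac{-1 + 2}{6} = - \frac{1}{3} + \frac{1}{6} \cdot 1 = - \frac{1}{3} + \frac{1}{6} = - \frac{1}{6} \approx -0.16667$)
$X{\left(Q \right)} = - \frac{1}{6}$
$k{\left(U \right)} = -3$
$o{\left(f,u \right)} = \frac{1843}{6}$ ($o{\left(f,u \right)} = \left(- \frac{1}{6} - 16\right) \left(-19\right) = \left(- \frac{97}{6}\right) \left(-19\right) = \frac{1843}{6}$)
$N = 2010724$
$W = 4237286$ ($W = 2010724 + 2226562 = 4237286$)
$\frac{1}{W + o{\left(k{\left(-40 \right)},-2912 \right)}} = \frac{1}{4237286 + \frac{1843}{6}} = \frac{1}{\frac{25425559}{6}} = \frac{6}{25425559}$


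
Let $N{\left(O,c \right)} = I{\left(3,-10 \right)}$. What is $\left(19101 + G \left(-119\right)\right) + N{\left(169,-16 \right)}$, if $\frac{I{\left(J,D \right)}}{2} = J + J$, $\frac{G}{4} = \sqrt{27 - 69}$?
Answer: $19113 - 476 i \sqrt{42} \approx 19113.0 - 3084.8 i$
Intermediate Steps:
$G = 4 i \sqrt{42}$ ($G = 4 \sqrt{27 - 69} = 4 \sqrt{-42} = 4 i \sqrt{42} \approx 25.923 i$)
$I{\left(J,D \right)} = 4 J$ ($I{\left(J,D \right)} = 2 \left(J + J\right) = 2 \cdot 2 J = 4 J$)
$N{\left(O,c \right)} = 12$ ($N{\left(O,c \right)} = 4 \cdot 3 = 12$)
$\left(19101 + G \left(-119\right)\right) + N{\left(169,-16 \right)} = \left(19101 + 4 i \sqrt{42} \left(-119\right)\right) + 12 = \left(19101 - 476 i \sqrt{42}\right) + 12 = 19113 - 476 i \sqrt{42}$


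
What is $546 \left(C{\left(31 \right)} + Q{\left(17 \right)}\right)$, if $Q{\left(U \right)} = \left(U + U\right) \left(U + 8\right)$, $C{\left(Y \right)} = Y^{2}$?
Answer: $988806$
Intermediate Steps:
$Q{\left(U \right)} = 2 U \left(8 + U\right)$
$546 \left(C{\left(31 \right)} + Q{\left(17 \right)}\right) = 546 \left(31^{2} + 2 \cdot 17 \left(8 + 17\right)\right) = 546 \left(961 + 2 \cdot 17 \cdot 25\right) = 546 \left(961 + 850\right) = 546 \cdot 1811 = 988806$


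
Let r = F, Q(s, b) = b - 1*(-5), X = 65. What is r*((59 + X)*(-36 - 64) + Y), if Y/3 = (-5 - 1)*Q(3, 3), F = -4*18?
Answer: 903168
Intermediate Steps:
F = -72
Q(s, b) = 5 + b (Q(s, b) = b + 5 = 5 + b)
r = -72
Y = -144 (Y = 3*((-5 - 1)*(5 + 3)) = 3*(-6*8) = 3*(-48) = -144)
r*((59 + X)*(-36 - 64) + Y) = -72*((59 + 65)*(-36 - 64) - 144) = -72*(124*(-100) - 144) = -72*(-12400 - 144) = -72*(-12544) = 903168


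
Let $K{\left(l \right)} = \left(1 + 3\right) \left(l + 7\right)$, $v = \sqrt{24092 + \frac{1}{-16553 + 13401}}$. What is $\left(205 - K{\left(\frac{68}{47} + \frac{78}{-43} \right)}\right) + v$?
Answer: $\frac{360685}{2021} + \frac{\sqrt{14959782651}}{788} \approx 333.68$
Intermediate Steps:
$v = \frac{\sqrt{14959782651}}{788}$ ($v = \sqrt{24092 + \frac{1}{-3152}} = \sqrt{24092 - \frac{1}{3152}} = \sqrt{\frac{75937983}{3152}} = \frac{\sqrt{14959782651}}{788} \approx 155.22$)
$K{\left(l \right)} = 28 + 4 l$ ($K{\left(l \right)} = 4 \left(7 + l\right) = 28 + 4 l$)
$\left(205 - K{\left(\frac{68}{47} + \frac{78}{-43} \right)}\right) + v = \left(205 - \left(28 + 4 \left(\frac{68}{47} + \frac{78}{-43}\right)\right)\right) + \frac{\sqrt{14959782651}}{788} = \left(205 - \left(28 + 4 \left(68 \cdot \frac{1}{47} + 78 \left(- \frac{1}{43}\right)\right)\right)\right) + \frac{\sqrt{14959782651}}{788} = \left(205 - \left(28 + 4 \left(\frac{68}{47} - \frac{78}{43}\right)\right)\right) + \frac{\sqrt{14959782651}}{788} = \left(205 - \left(28 + 4 \left(- \frac{742}{2021}\right)\right)\right) + \frac{\sqrt{14959782651}}{788} = \left(205 - \left(28 - \frac{2968}{2021}\right)\right) + \frac{\sqrt{14959782651}}{788} = \left(205 - \frac{53620}{2021}\right) + \frac{\sqrt{14959782651}}{788} = \frac{360685}{2021} + \frac{\sqrt{14959782651}}{788}$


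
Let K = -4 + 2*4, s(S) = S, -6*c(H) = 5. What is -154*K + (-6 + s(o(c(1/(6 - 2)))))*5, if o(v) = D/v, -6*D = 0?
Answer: -646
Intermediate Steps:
D = 0 (D = -1/6*0 = 0)
c(H) = -5/6 (c(H) = -1/6*5 = -5/6)
o(v) = 0 (o(v) = 0/v = 0)
K = 4 (K = -4 + 8 = 4)
-154*K + (-6 + s(o(c(1/(6 - 2)))))*5 = -154*4 + (-6 + 0)*5 = -616 - 6*5 = -616 - 30 = -646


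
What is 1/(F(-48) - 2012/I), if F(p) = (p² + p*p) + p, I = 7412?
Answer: 1853/8449177 ≈ 0.00021931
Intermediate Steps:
F(p) = p + 2*p² (F(p) = (p² + p²) + p = 2*p² + p = p + 2*p²)
1/(F(-48) - 2012/I) = 1/(-48*(1 + 2*(-48)) - 2012/7412) = 1/(-48*(1 - 96) - 2012*1/7412) = 1/(-48*(-95) - 503/1853) = 1/(4560 - 503/1853) = 1/(8449177/1853) = 1853/8449177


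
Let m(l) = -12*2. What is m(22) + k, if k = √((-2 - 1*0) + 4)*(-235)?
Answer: -24 - 235*√2 ≈ -356.34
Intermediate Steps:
k = -235*√2 (k = √((-2 + 0) + 4)*(-235) = √(-2 + 4)*(-235) = √2*(-235) = -235*√2 ≈ -332.34)
m(l) = -24
m(22) + k = -24 - 235*√2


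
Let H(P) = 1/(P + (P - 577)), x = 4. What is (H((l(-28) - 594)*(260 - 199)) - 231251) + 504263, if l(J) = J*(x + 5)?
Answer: 28335642467/103789 ≈ 2.7301e+5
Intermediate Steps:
l(J) = 9*J (l(J) = J*(4 + 5) = J*9 = 9*J)
H(P) = 1/(-577 + 2*P) (H(P) = 1/(P + (-577 + P)) = 1/(-577 + 2*P))
(H((l(-28) - 594)*(260 - 199)) - 231251) + 504263 = (1/(-577 + 2*((9*(-28) - 594)*(260 - 199))) - 231251) + 504263 = (1/(-577 + 2*((-252 - 594)*61)) - 231251) + 504263 = (1/(-577 + 2*(-846*61)) - 231251) + 504263 = (1/(-577 + 2*(-51606)) - 231251) + 504263 = (1/(-577 - 103212) - 231251) + 504263 = (1/(-103789) - 231251) + 504263 = (-1/103789 - 231251) + 504263 = -24001310040/103789 + 504263 = 28335642467/103789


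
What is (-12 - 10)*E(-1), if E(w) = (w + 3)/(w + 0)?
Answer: 44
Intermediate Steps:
E(w) = (3 + w)/w
(-12 - 10)*E(-1) = (-12 - 10)*((3 - 1)/(-1)) = -(-22)*2 = -22*(-2) = 44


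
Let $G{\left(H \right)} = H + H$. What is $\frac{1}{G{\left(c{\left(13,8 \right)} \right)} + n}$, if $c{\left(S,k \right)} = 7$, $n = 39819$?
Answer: $\frac{1}{39833} \approx 2.5105 \cdot 10^{-5}$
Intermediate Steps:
$G{\left(H \right)} = 2 H$
$\frac{1}{G{\left(c{\left(13,8 \right)} \right)} + n} = \frac{1}{2 \cdot 7 + 39819} = \frac{1}{14 + 39819} = \frac{1}{39833}$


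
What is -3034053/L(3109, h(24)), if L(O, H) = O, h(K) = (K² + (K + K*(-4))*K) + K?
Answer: -3034053/3109 ≈ -975.89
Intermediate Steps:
h(K) = K - 2*K² (h(K) = (K² + (K - 4*K)*K) + K = (K² + (-3*K)*K) + K = (K² - 3*K²) + K = -2*K² + K = K - 2*K²)
-3034053/L(3109, h(24)) = -3034053/3109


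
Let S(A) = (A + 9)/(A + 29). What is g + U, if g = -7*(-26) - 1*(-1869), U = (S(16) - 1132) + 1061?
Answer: 17825/9 ≈ 1980.6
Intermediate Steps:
S(A) = (9 + A)/(29 + A)
U = -634/9 (U = ((9 + 16)/(29 + 16) - 1132) + 1061 = (25/45 - 1132) + 1061 = ((1/45)*25 - 1132) + 1061 = (5/9 - 1132) + 1061 = -10183/9 + 1061 = -634/9 ≈ -70.444)
g = 2051 (g = 182 + 1869 = 2051)
g + U = 2051 - 634/9 = 17825/9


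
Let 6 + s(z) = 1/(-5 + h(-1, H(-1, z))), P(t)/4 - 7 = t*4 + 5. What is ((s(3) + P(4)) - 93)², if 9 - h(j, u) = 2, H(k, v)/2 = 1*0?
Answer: 729/4 ≈ 182.25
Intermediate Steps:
P(t) = 48 + 16*t (P(t) = 28 + 4*(t*4 + 5) = 28 + 4*(4*t + 5) = 28 + 4*(5 + 4*t) = 28 + (20 + 16*t) = 48 + 16*t)
H(k, v) = 0 (H(k, v) = 2*(1*0) = 2*0 = 0)
h(j, u) = 7 (h(j, u) = 9 - 1*2 = 9 - 2 = 7)
s(z) = -11/2 (s(z) = -6 + 1/(-5 + 7) = -6 + 1/2 = -6 + ½ = -11/2)
((s(3) + P(4)) - 93)² = ((-11/2 + (48 + 16*4)) - 93)² = ((-11/2 + (48 + 64)) - 93)² = ((-11/2 + 112) - 93)² = (213/2 - 93)² = (27/2)² = 729/4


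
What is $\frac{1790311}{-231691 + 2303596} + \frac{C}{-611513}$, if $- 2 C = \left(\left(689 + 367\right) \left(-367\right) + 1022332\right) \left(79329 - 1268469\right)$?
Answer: $- \frac{781979661804012457}{1266996842265} \approx -6.1719 \cdot 10^{5}$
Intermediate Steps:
$C = 377421144600$ ($C = - \frac{\left(\left(689 + 367\right) \left(-367\right) + 1022332\right) \left(79329 - 1268469\right)}{2} = - \frac{\left(1056 \left(-367\right) + 1022332\right) \left(-1189140\right)}{2} = - \frac{\left(-387552 + 1022332\right) \left(-1189140\right)}{2} = - \frac{634780 \left(-1189140\right)}{2} = \left(- \frac{1}{2}\right) \left(-754842289200\right) = 377421144600$)
$\frac{1790311}{-231691 + 2303596} + \frac{C}{-611513} = \frac{1790311}{-231691 + 2303596} + \frac{377421144600}{-611513} = \frac{1790311}{2071905} + 377421144600 \left(- \frac{1}{611513}\right) = 1790311 \cdot \frac{1}{2071905} - \frac{377421144600}{611513} = \frac{1790311}{2071905} - \frac{377421144600}{611513} = - \frac{781979661804012457}{1266996842265}$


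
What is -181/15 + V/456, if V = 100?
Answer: -2251/190 ≈ -11.847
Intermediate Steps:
-181/15 + V/456 = -181/15 + 100/456 = -181*1/15 + 100*(1/456) = -181/15 + 25/114 = -2251/190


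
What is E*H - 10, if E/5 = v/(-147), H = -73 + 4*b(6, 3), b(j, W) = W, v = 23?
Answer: 5545/147 ≈ 37.721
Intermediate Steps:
H = -61 (H = -73 + 4*3 = -73 + 12 = -61)
E = -115/147 (E = 5*(23/(-147)) = 5*(23*(-1/147)) = 5*(-23/147) = -115/147 ≈ -0.78231)
E*H - 10 = -115/147*(-61) - 10 = 7015/147 - 10 = 5545/147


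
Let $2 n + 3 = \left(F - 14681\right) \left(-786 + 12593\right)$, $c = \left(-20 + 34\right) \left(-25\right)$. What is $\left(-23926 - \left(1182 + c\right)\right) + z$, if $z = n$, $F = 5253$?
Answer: $- \frac{111365915}{2} \approx -5.5683 \cdot 10^{7}$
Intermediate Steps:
$c = -350$ ($c = 14 \left(-25\right) = -350$)
$n = - \frac{111316399}{2}$ ($n = - \frac{3}{2} + \frac{\left(5253 - 14681\right) \left(-786 + 12593\right)}{2} = - \frac{3}{2} + \frac{\left(-9428\right) 11807}{2} = - \frac{3}{2} + \frac{1}{2} \left(-111316396\right) = - \frac{3}{2} - 55658198 = - \frac{111316399}{2} \approx -5.5658 \cdot 10^{7}$)
$z = - \frac{111316399}{2} \approx -5.5658 \cdot 10^{7}$
$\left(-23926 - \left(1182 + c\right)\right) + z = \left(-23926 - 832\right) - \frac{111316399}{2} = -24758 - \frac{111316399}{2} = - \frac{111365915}{2}$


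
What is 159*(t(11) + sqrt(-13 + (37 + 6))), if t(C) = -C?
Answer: -1749 + 159*sqrt(30) ≈ -878.12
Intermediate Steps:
159*(t(11) + sqrt(-13 + (37 + 6))) = 159*(-1*11 + sqrt(-13 + (37 + 6))) = 159*(-11 + sqrt(-13 + 43)) = 159*(-11 + sqrt(30)) = -1749 + 159*sqrt(30)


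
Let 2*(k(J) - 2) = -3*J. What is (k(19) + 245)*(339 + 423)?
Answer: 166497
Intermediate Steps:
k(J) = 2 - 3*J/2 (k(J) = 2 + (-3*J)/2 = 2 - 3*J/2)
(k(19) + 245)*(339 + 423) = ((2 - 3/2*19) + 245)*(339 + 423) = ((2 - 57/2) + 245)*762 = (-53/2 + 245)*762 = (437/2)*762 = 166497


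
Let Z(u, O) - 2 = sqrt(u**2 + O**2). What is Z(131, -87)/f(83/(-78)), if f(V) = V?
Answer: -156/83 - 78*sqrt(24730)/83 ≈ -149.66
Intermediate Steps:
Z(u, O) = 2 + sqrt(O**2 + u**2) (Z(u, O) = 2 + sqrt(u**2 + O**2) = 2 + sqrt(O**2 + u**2))
Z(131, -87)/f(83/(-78)) = (2 + sqrt((-87)**2 + 131**2))/((83/(-78))) = (2 + sqrt(7569 + 17161))/((83*(-1/78))) = (2 + sqrt(24730))/(-83/78) = (2 + sqrt(24730))*(-78/83) = -156/83 - 78*sqrt(24730)/83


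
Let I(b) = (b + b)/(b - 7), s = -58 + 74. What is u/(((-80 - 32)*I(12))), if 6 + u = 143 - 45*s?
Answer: 2915/2688 ≈ 1.0844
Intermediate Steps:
s = 16
I(b) = 2*b/(-7 + b) (I(b) = (2*b)/(-7 + b) = 2*b/(-7 + b))
u = -583 (u = -6 + (143 - 45*16) = -6 + (143 - 720) = -6 - 577 = -583)
u/(((-80 - 32)*I(12))) = -583*5/(24*(-80 - 32)) = -583/((-224*12/5)) = -583/((-112*24/5)) = -583/(-2688/5) = -583*(-5/2688) = 2915/2688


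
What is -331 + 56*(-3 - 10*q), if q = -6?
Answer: 2861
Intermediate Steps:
-331 + 56*(-3 - 10*q) = -331 + 56*(-3 - 10*(-6)) = -331 + 56*(-3 + 60) = -331 + 56*57 = -331 + 3192 = 2861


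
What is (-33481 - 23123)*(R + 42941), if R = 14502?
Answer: -3251503572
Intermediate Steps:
(-33481 - 23123)*(R + 42941) = (-33481 - 23123)*(14502 + 42941) = -56604*57443 = -3251503572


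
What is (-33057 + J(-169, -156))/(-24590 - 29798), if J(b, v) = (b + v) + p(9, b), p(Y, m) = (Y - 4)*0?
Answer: 16691/27194 ≈ 0.61378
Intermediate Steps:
p(Y, m) = 0 (p(Y, m) = (-4 + Y)*0 = 0)
J(b, v) = b + v (J(b, v) = (b + v) + 0 = b + v)
(-33057 + J(-169, -156))/(-24590 - 29798) = (-33057 + (-169 - 156))/(-24590 - 29798) = (-33057 - 325)/(-54388) = -33382*(-1/54388) = 16691/27194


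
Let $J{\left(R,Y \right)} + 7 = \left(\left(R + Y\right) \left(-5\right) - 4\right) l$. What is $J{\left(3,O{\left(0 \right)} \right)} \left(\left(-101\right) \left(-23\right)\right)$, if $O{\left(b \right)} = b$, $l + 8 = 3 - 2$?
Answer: $292698$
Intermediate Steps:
$l = -7$ ($l = -8 + \left(3 - 2\right) = -8 + 1 = -7$)
$J{\left(R,Y \right)} = 21 + 35 R + 35 Y$ ($J{\left(R,Y \right)} = -7 + \left(\left(R + Y\right) \left(-5\right) - 4\right) \left(-7\right) = -7 + \left(\left(- 5 R - 5 Y\right) - 4\right) \left(-7\right) = -7 + \left(-4 - 5 R - 5 Y\right) \left(-7\right) = -7 + \left(28 + 35 R + 35 Y\right) = 21 + 35 R + 35 Y$)
$J{\left(3,O{\left(0 \right)} \right)} \left(\left(-101\right) \left(-23\right)\right) = \left(21 + 35 \cdot 3 + 35 \cdot 0\right) \left(\left(-101\right) \left(-23\right)\right) = \left(21 + 105 + 0\right) 2323 = 126 \cdot 2323 = 292698$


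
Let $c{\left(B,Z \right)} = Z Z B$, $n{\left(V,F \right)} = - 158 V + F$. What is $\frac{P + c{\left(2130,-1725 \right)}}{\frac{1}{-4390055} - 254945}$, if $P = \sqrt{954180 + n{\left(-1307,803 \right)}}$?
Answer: $- \frac{13912262640984375}{559611285988} - \frac{4390055 \sqrt{1161489}}{1119222571976} \approx -24861.0$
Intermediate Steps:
$n{\left(V,F \right)} = F - 158 V$
$c{\left(B,Z \right)} = B Z^{2}$ ($c{\left(B,Z \right)} = Z B Z = B Z^{2}$)
$P = \sqrt{1161489}$ ($P = \sqrt{954180 + \left(803 - -206506\right)} = \sqrt{954180 + \left(803 + 206506\right)} = \sqrt{954180 + 207309} = \sqrt{1161489} \approx 1077.7$)
$\frac{P + c{\left(2130,-1725 \right)}}{\frac{1}{-4390055} - 254945} = \frac{\sqrt{1161489} + 2130 \left(-1725\right)^{2}}{\frac{1}{-4390055} - 254945} = \frac{\sqrt{1161489} + 2130 \cdot 2975625}{- \frac{1}{4390055} - 254945} = \frac{\sqrt{1161489} + 6338081250}{- \frac{1119222571976}{4390055}} = \left(6338081250 + \sqrt{1161489}\right) \left(- \frac{4390055}{1119222571976}\right) = - \frac{13912262640984375}{559611285988} - \frac{4390055 \sqrt{1161489}}{1119222571976}$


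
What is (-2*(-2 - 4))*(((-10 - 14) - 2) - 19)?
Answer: -540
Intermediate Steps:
(-2*(-2 - 4))*(((-10 - 14) - 2) - 19) = (-2*(-6))*((-24 - 2) - 19) = 12*(-26 - 19) = 12*(-45) = -540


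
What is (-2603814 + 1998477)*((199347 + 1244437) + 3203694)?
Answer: -2813290390086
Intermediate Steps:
(-2603814 + 1998477)*((199347 + 1244437) + 3203694) = -605337*(1443784 + 3203694) = -605337*4647478 = -2813290390086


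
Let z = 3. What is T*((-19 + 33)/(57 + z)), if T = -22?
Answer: -77/15 ≈ -5.1333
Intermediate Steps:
T*((-19 + 33)/(57 + z)) = -22*(-19 + 33)/(57 + 3) = -308/60 = -22*7/30 = -77/15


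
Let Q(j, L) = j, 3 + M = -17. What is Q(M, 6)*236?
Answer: -4720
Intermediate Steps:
M = -20 (M = -3 - 17 = -20)
Q(M, 6)*236 = -20*236 = -4720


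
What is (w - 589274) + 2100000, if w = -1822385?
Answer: -311659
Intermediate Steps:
(w - 589274) + 2100000 = (-1822385 - 589274) + 2100000 = -2411659 + 2100000 = -311659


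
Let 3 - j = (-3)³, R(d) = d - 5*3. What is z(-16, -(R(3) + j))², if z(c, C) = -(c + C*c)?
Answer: 73984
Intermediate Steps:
R(d) = -15 + d (R(d) = d - 15 = -15 + d)
j = 30 (j = 3 - 1*(-3)³ = 3 - 1*(-27) = 3 + 27 = 30)
z(c, C) = -c - C*c
z(-16, -(R(3) + j))² = (-1*(-16)*(1 - ((-15 + 3) + 30)))² = (-1*(-16)*(1 - (-12 + 30)))² = (-1*(-16)*(1 - 1*18))² = (-1*(-16)*(1 - 18))² = (-1*(-16)*(-17))² = (-272)² = 73984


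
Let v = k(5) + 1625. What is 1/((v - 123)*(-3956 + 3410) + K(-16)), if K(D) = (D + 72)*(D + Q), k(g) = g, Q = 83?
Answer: -1/819070 ≈ -1.2209e-6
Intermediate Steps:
v = 1630 (v = 5 + 1625 = 1630)
K(D) = (72 + D)*(83 + D) (K(D) = (D + 72)*(D + 83) = (72 + D)*(83 + D))
1/((v - 123)*(-3956 + 3410) + K(-16)) = 1/((1630 - 123)*(-3956 + 3410) + (5976 + (-16)² + 155*(-16))) = 1/(1507*(-546) + (5976 + 256 - 2480)) = 1/(-822822 + 3752) = 1/(-819070) = -1/819070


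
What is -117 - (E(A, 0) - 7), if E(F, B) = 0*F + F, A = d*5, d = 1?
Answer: -115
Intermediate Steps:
A = 5 (A = 1*5 = 5)
E(F, B) = F (E(F, B) = 0 + F = F)
-117 - (E(A, 0) - 7) = -117 - (5 - 7) = -117 - (-2) = -117 - 1*(-2) = -117 + 2 = -115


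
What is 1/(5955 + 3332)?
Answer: 1/9287 ≈ 0.00010768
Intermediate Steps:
1/(5955 + 3332) = 1/9287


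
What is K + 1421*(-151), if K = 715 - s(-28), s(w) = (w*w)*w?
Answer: -191904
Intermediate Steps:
s(w) = w**3 (s(w) = w**2*w = w**3)
K = 22667 (K = 715 - 1*(-28)**3 = 715 - 1*(-21952) = 715 + 21952 = 22667)
K + 1421*(-151) = 22667 + 1421*(-151) = 22667 - 214571 = -191904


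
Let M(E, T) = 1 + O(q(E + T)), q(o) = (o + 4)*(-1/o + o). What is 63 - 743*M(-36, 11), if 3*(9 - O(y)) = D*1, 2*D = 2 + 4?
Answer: -6624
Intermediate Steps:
D = 3 (D = (2 + 4)/2 = (½)*6 = 3)
q(o) = (4 + o)*(o - 1/o)
O(y) = 8 (O(y) = 9 - 1 = 8)
M(E, T) = 9 (M(E, T) = 1 + 8 = 9)
63 - 743*M(-36, 11) = 63 - 743*9 = 63 - 6687 = -6624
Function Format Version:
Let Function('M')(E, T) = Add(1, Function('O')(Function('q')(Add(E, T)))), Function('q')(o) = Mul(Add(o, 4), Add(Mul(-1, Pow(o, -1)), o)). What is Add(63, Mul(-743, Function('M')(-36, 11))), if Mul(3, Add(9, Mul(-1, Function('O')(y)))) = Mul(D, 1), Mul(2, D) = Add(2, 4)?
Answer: -6624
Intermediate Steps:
D = 3 (D = Mul(Rational(1, 2), Add(2, 4)) = Mul(Rational(1, 2), 6) = 3)
Function('q')(o) = Mul(Add(4, o), Add(o, Mul(-1, Pow(o, -1))))
Function('O')(y) = 8 (Function('O')(y) = Add(9, Mul(Rational(-1, 3), Mul(3, 1))) = Add(9, Mul(Rational(-1, 3), 3)) = Add(9, -1) = 8)
Function('M')(E, T) = 9 (Function('M')(E, T) = Add(1, 8) = 9)
Add(63, Mul(-743, Function('M')(-36, 11))) = Add(63, Mul(-743, 9)) = Add(63, -6687) = -6624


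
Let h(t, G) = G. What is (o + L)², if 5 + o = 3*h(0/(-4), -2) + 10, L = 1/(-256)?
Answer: 66049/65536 ≈ 1.0078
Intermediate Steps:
L = -1/256 ≈ -0.0039063
o = -1 (o = -5 + (3*(-2) + 10) = -5 + (-6 + 10) = -5 + 4 = -1)
(o + L)² = (-1 - 1/256)² = (-257/256)² = 66049/65536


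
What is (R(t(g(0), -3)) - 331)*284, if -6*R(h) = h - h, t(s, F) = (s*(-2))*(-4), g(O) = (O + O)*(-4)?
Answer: -94004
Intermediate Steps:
g(O) = -8*O (g(O) = (2*O)*(-4) = -8*O)
t(s, F) = 8*s (t(s, F) = -2*s*(-4) = 8*s)
R(h) = 0 (R(h) = -(h - h)/6 = -⅙*0 = 0)
(R(t(g(0), -3)) - 331)*284 = (0 - 331)*284 = -331*284 = -94004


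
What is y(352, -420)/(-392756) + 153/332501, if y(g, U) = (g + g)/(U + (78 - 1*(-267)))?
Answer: 91172227/188353503975 ≈ 0.00048405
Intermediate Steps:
y(g, U) = 2*g/(345 + U) (y(g, U) = (2*g)/(U + (78 + 267)) = (2*g)/(U + 345) = (2*g)/(345 + U) = 2*g/(345 + U))
y(352, -420)/(-392756) + 153/332501 = (2*352/(345 - 420))/(-392756) + 153/332501 = (2*352/(-75))*(-1/392756) + 153*(1/332501) = (2*352*(-1/75))*(-1/392756) + 153/332501 = -704/75*(-1/392756) + 153/332501 = 176/7364175 + 153/332501 = 91172227/188353503975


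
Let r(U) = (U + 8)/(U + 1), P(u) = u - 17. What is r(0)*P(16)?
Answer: -8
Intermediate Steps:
P(u) = -17 + u
r(U) = (8 + U)/(1 + U)
r(0)*P(16) = ((8 + 0)/(1 + 0))*(-17 + 16) = (8/1)*(-1) = (1*8)*(-1) = 8*(-1) = -8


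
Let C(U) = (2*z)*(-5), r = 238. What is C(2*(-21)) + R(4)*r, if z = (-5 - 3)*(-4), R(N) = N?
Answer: 632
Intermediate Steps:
z = 32 (z = -8*(-4) = 32)
C(U) = -320 (C(U) = (2*32)*(-5) = 64*(-5) = -320)
C(2*(-21)) + R(4)*r = -320 + 4*238 = -320 + 952 = 632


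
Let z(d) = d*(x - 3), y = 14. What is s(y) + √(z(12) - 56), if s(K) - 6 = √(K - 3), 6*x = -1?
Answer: 6 + √11 + I*√94 ≈ 9.3166 + 9.6954*I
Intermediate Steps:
x = -⅙ (x = (⅙)*(-1) = -⅙ ≈ -0.16667)
s(K) = 6 + √(-3 + K) (s(K) = 6 + √(K - 3) = 6 + √(-3 + K))
z(d) = -19*d/6 (z(d) = d*(-⅙ - 3) = d*(-19/6) = -19*d/6)
s(y) + √(z(12) - 56) = (6 + √(-3 + 14)) + √(-19/6*12 - 56) = (6 + √11) + √(-38 - 56) = (6 + √11) + √(-94) = (6 + √11) + I*√94 = 6 + √11 + I*√94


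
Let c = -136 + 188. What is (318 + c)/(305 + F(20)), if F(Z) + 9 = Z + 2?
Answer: 185/159 ≈ 1.1635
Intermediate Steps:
c = 52
F(Z) = -7 + Z (F(Z) = -9 + (Z + 2) = -9 + (2 + Z) = -7 + Z)
(318 + c)/(305 + F(20)) = (318 + 52)/(305 + (-7 + 20)) = 370/(305 + 13) = 370/318 = 370*(1/318) = 185/159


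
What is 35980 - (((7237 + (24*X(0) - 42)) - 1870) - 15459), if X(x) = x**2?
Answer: 46114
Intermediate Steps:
35980 - (((7237 + (24*X(0) - 42)) - 1870) - 15459) = 35980 - (((7237 + (24*0**2 - 42)) - 1870) - 15459) = 35980 - (((7237 + (24*0 - 42)) - 1870) - 15459) = 35980 - (((7237 + (0 - 42)) - 1870) - 15459) = 35980 - (((7237 - 42) - 1870) - 15459) = 35980 - ((7195 - 1870) - 15459) = 35980 - (5325 - 15459) = 35980 - 1*(-10134) = 35980 + 10134 = 46114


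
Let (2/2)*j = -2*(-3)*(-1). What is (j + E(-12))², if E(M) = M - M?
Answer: 36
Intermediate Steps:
E(M) = 0
j = -6 (j = -2*(-3)*(-1) = 6*(-1) = -6)
(j + E(-12))² = (-6 + 0)² = (-6)² = 36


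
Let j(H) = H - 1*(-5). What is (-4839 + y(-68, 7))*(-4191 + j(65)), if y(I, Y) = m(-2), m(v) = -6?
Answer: 19966245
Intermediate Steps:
y(I, Y) = -6
j(H) = 5 + H (j(H) = H + 5 = 5 + H)
(-4839 + y(-68, 7))*(-4191 + j(65)) = (-4839 - 6)*(-4191 + (5 + 65)) = -4845*(-4191 + 70) = -4845*(-4121) = 19966245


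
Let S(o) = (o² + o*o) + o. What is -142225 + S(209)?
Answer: -54654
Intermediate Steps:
S(o) = o + 2*o² (S(o) = (o² + o²) + o = 2*o² + o = o + 2*o²)
-142225 + S(209) = -142225 + 209*(1 + 2*209) = -142225 + 209*(1 + 418) = -142225 + 209*419 = -142225 + 87571 = -54654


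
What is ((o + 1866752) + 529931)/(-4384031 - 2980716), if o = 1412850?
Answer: -293041/566519 ≈ -0.51727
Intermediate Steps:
((o + 1866752) + 529931)/(-4384031 - 2980716) = ((1412850 + 1866752) + 529931)/(-4384031 - 2980716) = (3279602 + 529931)/(-7364747) = 3809533*(-1/7364747) = -293041/566519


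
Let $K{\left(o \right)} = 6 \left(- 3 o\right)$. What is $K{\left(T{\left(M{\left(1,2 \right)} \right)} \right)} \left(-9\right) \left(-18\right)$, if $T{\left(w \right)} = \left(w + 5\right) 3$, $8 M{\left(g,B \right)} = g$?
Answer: $- \frac{89667}{2} \approx -44834.0$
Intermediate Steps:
$M{\left(g,B \right)} = \frac{g}{8}$
$T{\left(w \right)} = 15 + 3 w$ ($T{\left(w \right)} = \left(5 + w\right) 3 = 15 + 3 w$)
$K{\left(o \right)} = - 18 o$
$K{\left(T{\left(M{\left(1,2 \right)} \right)} \right)} \left(-9\right) \left(-18\right) = - 18 \left(15 + 3 \cdot \frac{1}{8} \cdot 1\right) \left(-9\right) \left(-18\right) = - 18 \left(15 + 3 \cdot \frac{1}{8}\right) \left(-9\right) \left(-18\right) = - 18 \left(15 + \frac{3}{8}\right) \left(-9\right) \left(-18\right) = \left(-18\right) \frac{123}{8} \left(-9\right) \left(-18\right) = \left(- \frac{1107}{4}\right) \left(-9\right) \left(-18\right) = \frac{9963}{4} \left(-18\right) = - \frac{89667}{2}$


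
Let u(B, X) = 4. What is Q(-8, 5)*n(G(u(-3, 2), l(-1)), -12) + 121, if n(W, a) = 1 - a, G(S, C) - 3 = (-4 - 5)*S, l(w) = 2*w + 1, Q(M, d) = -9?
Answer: 4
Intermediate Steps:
l(w) = 1 + 2*w
G(S, C) = 3 - 9*S (G(S, C) = 3 + (-4 - 5)*S = 3 - 9*S)
Q(-8, 5)*n(G(u(-3, 2), l(-1)), -12) + 121 = -9*(1 - 1*(-12)) + 121 = -9*(1 + 12) + 121 = -9*13 + 121 = -117 + 121 = 4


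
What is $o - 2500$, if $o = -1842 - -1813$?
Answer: $-2529$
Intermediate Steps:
$o = -29$ ($o = -1842 + 1813 = -29$)
$o - 2500 = -29 - 2500 = -2529$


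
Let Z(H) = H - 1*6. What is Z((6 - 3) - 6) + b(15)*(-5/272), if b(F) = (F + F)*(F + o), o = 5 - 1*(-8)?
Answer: -831/34 ≈ -24.441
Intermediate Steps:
o = 13 (o = 5 + 8 = 13)
Z(H) = -6 + H (Z(H) = H - 6 = -6 + H)
b(F) = 2*F*(13 + F) (b(F) = (F + F)*(F + 13) = (2*F)*(13 + F) = 2*F*(13 + F))
Z((6 - 3) - 6) + b(15)*(-5/272) = (-6 + ((6 - 3) - 6)) + (2*15*(13 + 15))*(-5/272) = (-6 + (3 - 6)) + (2*15*28)*(-5*1/272) = (-6 - 3) + 840*(-5/272) = -9 - 525/34 = -831/34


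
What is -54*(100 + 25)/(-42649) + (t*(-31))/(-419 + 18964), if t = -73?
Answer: 221693437/790925705 ≈ 0.28030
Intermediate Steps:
-54*(100 + 25)/(-42649) + (t*(-31))/(-419 + 18964) = -54*(100 + 25)/(-42649) + (-73*(-31))/(-419 + 18964) = -54*125*(-1/42649) + 2263/18545 = -6750*(-1/42649) + 2263*(1/18545) = 6750/42649 + 2263/18545 = 221693437/790925705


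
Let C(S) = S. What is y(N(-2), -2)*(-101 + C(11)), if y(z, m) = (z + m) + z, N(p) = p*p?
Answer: -540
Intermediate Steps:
N(p) = p²
y(z, m) = m + 2*z (y(z, m) = (m + z) + z = m + 2*z)
y(N(-2), -2)*(-101 + C(11)) = (-2 + 2*(-2)²)*(-101 + 11) = (-2 + 2*4)*(-90) = (-2 + 8)*(-90) = 6*(-90) = -540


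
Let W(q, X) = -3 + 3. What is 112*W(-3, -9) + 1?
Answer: 1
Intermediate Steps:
W(q, X) = 0
112*W(-3, -9) + 1 = 112*0 + 1 = 0 + 1 = 1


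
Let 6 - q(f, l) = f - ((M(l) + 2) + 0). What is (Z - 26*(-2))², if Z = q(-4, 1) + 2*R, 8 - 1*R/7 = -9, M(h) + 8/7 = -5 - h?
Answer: 4260096/49 ≈ 86941.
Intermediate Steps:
M(h) = -43/7 - h (M(h) = -8/7 + (-5 - h) = -43/7 - h)
R = 119 (R = 56 - 7*(-9) = 56 + 63 = 119)
q(f, l) = 13/7 - f - l (q(f, l) = 6 - (f - (((-43/7 - l) + 2) + 0)) = 6 - (f - ((-29/7 - l) + 0)) = 6 - (f - (-29/7 - l)) = 6 - (f + (29/7 + l)) = 6 - (29/7 + f + l) = 6 + (-29/7 - f - l) = 13/7 - f - l)
Z = 1700/7 (Z = (13/7 - 1*(-4) - 1*1) + 2*119 = (13/7 + 4 - 1) + 238 = 34/7 + 238 = 1700/7 ≈ 242.86)
(Z - 26*(-2))² = (1700/7 - 26*(-2))² = (1700/7 + 52)² = (2064/7)² = 4260096/49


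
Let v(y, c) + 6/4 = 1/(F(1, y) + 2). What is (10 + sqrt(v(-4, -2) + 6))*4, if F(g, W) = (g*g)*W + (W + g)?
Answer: 40 + 2*sqrt(430)/5 ≈ 48.295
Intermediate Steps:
F(g, W) = W + g + W*g**2 (F(g, W) = g**2*W + (W + g) = W*g**2 + (W + g) = W + g + W*g**2)
v(y, c) = -3/2 + 1/(3 + 2*y) (v(y, c) = -3/2 + 1/((y + 1 + y*1**2) + 2) = -3/2 + 1/((y + 1 + y*1) + 2) = -3/2 + 1/((y + 1 + y) + 2) = -3/2 + 1/((1 + 2*y) + 2) = -3/2 + 1/(3 + 2*y))
(10 + sqrt(v(-4, -2) + 6))*4 = (10 + sqrt((-7 - 6*(-4))/(2*(3 + 2*(-4))) + 6))*4 = (10 + sqrt((-7 + 24)/(2*(3 - 8)) + 6))*4 = (10 + sqrt((1/2)*17/(-5) + 6))*4 = (10 + sqrt((1/2)*(-1/5)*17 + 6))*4 = (10 + sqrt(-17/10 + 6))*4 = (10 + sqrt(43/10))*4 = (10 + sqrt(430)/10)*4 = 40 + 2*sqrt(430)/5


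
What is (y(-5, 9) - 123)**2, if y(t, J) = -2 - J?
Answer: 17956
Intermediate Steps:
(y(-5, 9) - 123)**2 = ((-2 - 1*9) - 123)**2 = ((-2 - 9) - 123)**2 = (-11 - 123)**2 = (-134)**2 = 17956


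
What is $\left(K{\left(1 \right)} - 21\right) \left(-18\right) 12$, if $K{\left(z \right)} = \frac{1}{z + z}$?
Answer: $4428$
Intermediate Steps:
$K{\left(z \right)} = \frac{1}{2 z}$
$\left(K{\left(1 \right)} - 21\right) \left(-18\right) 12 = \left(\frac{1}{2 \cdot 1} - 21\right) \left(-18\right) 12 = \left(\frac{1}{2} \cdot 1 - 21\right) \left(-18\right) 12 = \left(\frac{1}{2} - 21\right) \left(-18\right) 12 = \left(- \frac{41}{2}\right) \left(-18\right) 12 = 369 \cdot 12 = 4428$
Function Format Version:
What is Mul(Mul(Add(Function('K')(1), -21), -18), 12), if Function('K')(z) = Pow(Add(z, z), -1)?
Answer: 4428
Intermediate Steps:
Function('K')(z) = Mul(Rational(1, 2), Pow(z, -1)) (Function('K')(z) = Pow(Mul(2, z), -1) = Mul(Rational(1, 2), Pow(z, -1)))
Mul(Mul(Add(Function('K')(1), -21), -18), 12) = Mul(Mul(Add(Mul(Rational(1, 2), Pow(1, -1)), -21), -18), 12) = Mul(Mul(Add(Mul(Rational(1, 2), 1), -21), -18), 12) = Mul(Mul(Add(Rational(1, 2), -21), -18), 12) = Mul(Mul(Rational(-41, 2), -18), 12) = Mul(369, 12) = 4428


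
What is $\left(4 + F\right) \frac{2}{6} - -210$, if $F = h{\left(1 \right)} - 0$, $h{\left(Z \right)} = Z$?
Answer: $\frac{635}{3} \approx 211.67$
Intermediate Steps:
$F = 1$ ($F = 1 - 0 = 1 + 0 = 1$)
$\left(4 + F\right) \frac{2}{6} - -210 = \left(4 + 1\right) \frac{2}{6} - -210 = 5 \cdot 2 \cdot \frac{1}{6} + 210 = 5 \cdot \frac{1}{3} + 210 = \frac{5}{3} + 210 = \frac{635}{3}$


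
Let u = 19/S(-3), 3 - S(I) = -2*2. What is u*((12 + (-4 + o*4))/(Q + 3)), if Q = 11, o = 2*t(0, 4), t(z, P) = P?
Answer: 380/49 ≈ 7.7551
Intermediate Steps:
S(I) = 7 (S(I) = 3 - (-2)*2 = 3 - 1*(-4) = 3 + 4 = 7)
o = 8 (o = 2*4 = 8)
u = 19/7 ≈ 2.7143
u*((12 + (-4 + o*4))/(Q + 3)) = 19*((12 + (-4 + 8*4))/(11 + 3))/7 = 19*((12 + (-4 + 32))/14)/7 = 19*((12 + 28)*(1/14))/7 = 19*(40*(1/14))/7 = (19/7)*(20/7) = 380/49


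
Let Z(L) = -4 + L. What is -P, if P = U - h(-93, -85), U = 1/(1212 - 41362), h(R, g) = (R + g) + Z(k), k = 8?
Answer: -6986099/40150 ≈ -174.00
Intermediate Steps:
h(R, g) = 4 + R + g (h(R, g) = (R + g) + (-4 + 8) = (R + g) + 4 = 4 + R + g)
U = -1/40150 (U = 1/(-40150) = -1/40150 ≈ -2.4907e-5)
P = 6986099/40150 (P = -1/40150 - (4 - 93 - 85) = -1/40150 - 1*(-174) = -1/40150 + 174 = 6986099/40150 ≈ 174.00)
-P = -1*6986099/40150 = -6986099/40150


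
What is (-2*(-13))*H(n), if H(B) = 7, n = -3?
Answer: 182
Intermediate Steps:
(-2*(-13))*H(n) = -2*(-13)*7 = 26*7 = 182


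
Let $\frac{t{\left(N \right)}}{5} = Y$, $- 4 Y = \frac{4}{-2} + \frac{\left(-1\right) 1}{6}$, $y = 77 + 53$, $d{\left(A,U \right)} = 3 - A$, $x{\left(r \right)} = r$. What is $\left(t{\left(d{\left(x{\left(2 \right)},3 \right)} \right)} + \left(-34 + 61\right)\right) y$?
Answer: $\frac{46345}{12} \approx 3862.1$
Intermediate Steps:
$y = 130$
$Y = \frac{13}{24}$ ($Y = - \frac{\frac{4}{-2} + \frac{\left(-1\right) 1}{6}}{4} = - \frac{4 \left(- \frac{1}{2}\right) - \frac{1}{6}}{4} = - \frac{-2 - \frac{1}{6}}{4} = \left(- \frac{1}{4}\right) \left(- \frac{13}{6}\right) = \frac{13}{24} \approx 0.54167$)
$t{\left(N \right)} = \frac{65}{24}$ ($t{\left(N \right)} = 5 \cdot \frac{13}{24} = \frac{65}{24}$)
$\left(t{\left(d{\left(x{\left(2 \right)},3 \right)} \right)} + \left(-34 + 61\right)\right) y = \left(\frac{65}{24} + \left(-34 + 61\right)\right) 130 = \left(\frac{65}{24} + 27\right) 130 = \frac{713}{24} \cdot 130 = \frac{46345}{12}$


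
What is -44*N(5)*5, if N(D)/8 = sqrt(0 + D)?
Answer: -1760*sqrt(5) ≈ -3935.5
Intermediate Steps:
N(D) = 8*sqrt(D) (N(D) = 8*sqrt(0 + D) = 8*sqrt(D))
-44*N(5)*5 = -352*sqrt(5)*5 = -1760*sqrt(5)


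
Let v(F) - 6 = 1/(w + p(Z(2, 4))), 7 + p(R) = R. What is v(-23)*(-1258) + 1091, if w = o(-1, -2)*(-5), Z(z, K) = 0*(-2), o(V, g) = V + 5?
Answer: -173081/27 ≈ -6410.4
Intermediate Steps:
o(V, g) = 5 + V
Z(z, K) = 0
p(R) = -7 + R
w = -20 (w = (5 - 1)*(-5) = 4*(-5) = -20)
v(F) = 161/27 (v(F) = 6 + 1/(-20 + (-7 + 0)) = 6 + 1/(-20 - 7) = 6 + 1/(-27) = 6 - 1/27 = 161/27)
v(-23)*(-1258) + 1091 = (161/27)*(-1258) + 1091 = -202538/27 + 1091 = -173081/27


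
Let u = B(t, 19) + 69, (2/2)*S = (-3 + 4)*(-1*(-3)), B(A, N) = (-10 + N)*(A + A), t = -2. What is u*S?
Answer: 99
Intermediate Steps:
B(A, N) = 2*A*(-10 + N) (B(A, N) = (-10 + N)*(2*A) = 2*A*(-10 + N))
S = 3 (S = (-3 + 4)*(-1*(-3)) = 1*3 = 3)
u = 33 (u = 2*(-2)*(-10 + 19) + 69 = 2*(-2)*9 + 69 = -36 + 69 = 33)
u*S = 33*3 = 99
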